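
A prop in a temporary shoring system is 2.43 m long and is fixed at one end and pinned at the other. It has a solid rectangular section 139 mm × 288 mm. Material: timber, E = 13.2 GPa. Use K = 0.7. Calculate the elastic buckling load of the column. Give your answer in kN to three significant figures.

Buckling occurs about the weak axis: I_min = h·b³/12 with b = 139 mm (the shorter side).
I_min = 288×139³/12 = 6.445×10^7 mm⁴
I = 6.445×10^7 mm⁴ = 6.445×10^-5 m⁴
Effective length L_e = K·L = 0.7 × 2.43 = 1.701 m
P_cr = π²EI / L_e² = π² × 13.2×10⁹ × 6.445×10^-5 / 1.701² = 2.902×10^6 N

P_cr ≈ 2900 kN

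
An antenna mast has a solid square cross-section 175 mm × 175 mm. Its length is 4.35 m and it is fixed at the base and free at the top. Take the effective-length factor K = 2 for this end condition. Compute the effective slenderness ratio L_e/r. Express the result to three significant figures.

λ ≈ 172

For a square r = a/√12 = 175/√12 = 50.52 mm
L_e = K·L = 2 × 4.35 m = 8.700 m = 8700.0 mm
λ = L_e / r_min = 8700.0 / 50.52 = 172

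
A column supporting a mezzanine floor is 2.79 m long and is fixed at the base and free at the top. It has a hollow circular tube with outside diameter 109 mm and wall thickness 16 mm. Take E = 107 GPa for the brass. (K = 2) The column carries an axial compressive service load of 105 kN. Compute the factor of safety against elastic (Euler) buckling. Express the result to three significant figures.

n ≈ 1.68

Inner diameter d_i = 109 − 2×16 = 77.00 mm
I = π(d_o⁴ − d_i⁴)/64 = π(109⁴ − 77.00⁴)/64 = 5.204×10^6 mm⁴
I = 5.204×10^6 mm⁴ = 5.204×10^-6 m⁴
Effective length L_e = K·L = 2 × 2.79 = 5.580 m
P_cr = π²EI / L_e² = π² × 107×10⁹ × 5.204×10^-6 / 5.580² = 1.765×10^5 N
Factor of safety n = P_cr / P = 176.49 / 105 = 1.68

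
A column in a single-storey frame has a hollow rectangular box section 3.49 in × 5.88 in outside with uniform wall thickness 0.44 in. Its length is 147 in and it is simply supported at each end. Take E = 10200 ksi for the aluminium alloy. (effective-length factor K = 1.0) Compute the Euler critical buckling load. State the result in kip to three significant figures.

P_cr ≈ 62.5 kip

Inner dimensions: h_i = 5.88 − 2×0.44 = 5.000 in, b_i = 3.49 − 2×0.44 = 2.610 in
Weak-axis I_min = (h_o·b_o³ − h_i·b_i³)/12 with b_o = 3.49, b_i = 2.610 in (shorter outer/inner sides).
I_min = (5.88×3.49³ − 5.000×2.610³)/12 = 13.42 in⁴
Effective length L_e = K·L = 1 × 147 = 147.0 in
P_cr = π²EI / L_e² = π² × 10200×10³ × 13.42 / 147.0² = 6.252×10^4 lb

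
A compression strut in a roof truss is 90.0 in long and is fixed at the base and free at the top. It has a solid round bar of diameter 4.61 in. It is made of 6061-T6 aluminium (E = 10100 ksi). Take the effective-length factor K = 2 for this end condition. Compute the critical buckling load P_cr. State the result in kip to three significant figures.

I = πd⁴/64 = π×4.61⁴/64 = 22.17 in⁴
Effective length L_e = K·L = 2 × 90.0 = 180.0 in
P_cr = π²EI / L_e² = π² × 10100×10³ × 22.17 / 180.0² = 6.821×10^4 lb

P_cr ≈ 68.2 kip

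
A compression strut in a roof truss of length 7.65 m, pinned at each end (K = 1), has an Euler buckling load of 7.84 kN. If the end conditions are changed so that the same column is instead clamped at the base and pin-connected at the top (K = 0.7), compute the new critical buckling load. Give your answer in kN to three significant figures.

P_cr ≈ 16.0 kN

P_cr ∝ 1/K², so P_cr,new = P_cr,old × (K_old/K_new)² = 7.84 × (1/0.7)²
= 7.84 × 2.041 = 16.0 kN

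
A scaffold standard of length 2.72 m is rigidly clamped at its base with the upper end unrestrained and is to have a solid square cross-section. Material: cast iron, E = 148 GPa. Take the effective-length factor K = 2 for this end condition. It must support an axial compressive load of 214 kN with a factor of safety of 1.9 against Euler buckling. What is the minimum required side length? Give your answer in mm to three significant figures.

Required P_cr = n·P = 1.9 × 214 = 406.6 kN
L_e = K·L = 2 × 2.72 = 5.440 m
Required I = P_cr·L_e²/(π²E) = 4.066×10^5 × 5.440² / (π² × 1.48×10^11) = 8.238×10^-6 m⁴
I_req = 8.238×10^6 mm⁴
Solid square: I = a⁴/12  ⇒  a = (12I)^(1/4) = (12×8.238×10^6)^(1/4) = 99.7 mm

a ≈ 99.7 mm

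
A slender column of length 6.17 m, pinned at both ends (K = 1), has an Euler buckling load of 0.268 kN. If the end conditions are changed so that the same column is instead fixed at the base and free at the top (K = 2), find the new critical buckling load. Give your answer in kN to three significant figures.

P_cr ∝ 1/K², so P_cr,new = P_cr,old × (K_old/K_new)² = 0.268 × (1/2)²
= 0.268 × 0.2500 = 0.0670 kN

P_cr ≈ 0.0670 kN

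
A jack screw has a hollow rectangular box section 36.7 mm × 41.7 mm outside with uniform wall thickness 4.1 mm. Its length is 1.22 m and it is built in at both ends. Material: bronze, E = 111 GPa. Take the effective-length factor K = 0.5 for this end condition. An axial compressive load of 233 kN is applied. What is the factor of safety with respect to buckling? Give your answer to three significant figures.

Inner dimensions: h_i = 41.7 − 2×4.1 = 33.50 mm, b_i = 36.7 − 2×4.1 = 28.50 mm
Weak-axis I_min = (h_o·b_o³ − h_i·b_i³)/12 with b_o = 36.7, b_i = 28.50 mm (shorter outer/inner sides).
I_min = (41.7×36.7³ − 33.50×28.50³)/12 = 1.071×10^5 mm⁴
I = 1.071×10^5 mm⁴ = 1.071×10^-7 m⁴
Effective length L_e = K·L = 0.5 × 1.22 = 0.6100 m
P_cr = π²EI / L_e² = π² × 111×10⁹ × 1.071×10^-7 / 0.6100² = 3.155×10^5 N
Factor of safety n = P_cr / P = 315.46 / 233 = 1.35

n ≈ 1.35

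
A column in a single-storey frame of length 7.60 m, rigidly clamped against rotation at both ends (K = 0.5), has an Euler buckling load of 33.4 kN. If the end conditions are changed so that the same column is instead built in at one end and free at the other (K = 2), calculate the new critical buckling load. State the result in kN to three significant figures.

P_cr ∝ 1/K², so P_cr,new = P_cr,old × (K_old/K_new)² = 33.4 × (0.5/2)²
= 33.4 × 0.06250 = 2.09 kN

P_cr ≈ 2.09 kN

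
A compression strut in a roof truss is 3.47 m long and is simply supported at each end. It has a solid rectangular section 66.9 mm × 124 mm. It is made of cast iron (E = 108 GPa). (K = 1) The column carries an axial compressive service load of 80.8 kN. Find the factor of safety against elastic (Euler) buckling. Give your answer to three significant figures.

n ≈ 3.39

Buckling occurs about the weak axis: I_min = h·b³/12 with b = 66.9 mm (the shorter side).
I_min = 124×66.9³/12 = 3.094×10^6 mm⁴
I = 3.094×10^6 mm⁴ = 3.094×10^-6 m⁴
Effective length L_e = K·L = 1 × 3.47 = 3.470 m
P_cr = π²EI / L_e² = π² × 108×10⁹ × 3.094×10^-6 / 3.470² = 2.739×10^5 N
Factor of safety n = P_cr / P = 273.89 / 80.8 = 3.39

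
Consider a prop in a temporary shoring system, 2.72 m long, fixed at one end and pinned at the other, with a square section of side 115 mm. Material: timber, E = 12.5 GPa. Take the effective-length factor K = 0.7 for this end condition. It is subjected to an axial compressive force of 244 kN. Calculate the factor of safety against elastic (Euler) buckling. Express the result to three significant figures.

n ≈ 2.03

I = a⁴/12 = 115⁴/12 = 1.458×10^7 mm⁴
I = 1.458×10^7 mm⁴ = 1.458×10^-5 m⁴
Effective length L_e = K·L = 0.7 × 2.72 = 1.904 m
P_cr = π²EI / L_e² = π² × 12.5×10⁹ × 1.458×10^-5 / 1.904² = 4.960×10^5 N
Factor of safety n = P_cr / P = 496.00 / 244 = 2.03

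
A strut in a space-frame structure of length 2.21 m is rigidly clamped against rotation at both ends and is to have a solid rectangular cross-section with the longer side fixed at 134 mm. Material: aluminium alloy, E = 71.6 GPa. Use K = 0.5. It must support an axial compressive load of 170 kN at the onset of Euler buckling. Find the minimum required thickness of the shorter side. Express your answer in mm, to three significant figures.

b ≈ 29.7 mm

L_e = K·L = 0.5 × 2.21 = 1.105 m
Required I = P_cr·L_e²/(π²E) = 1.700×10^5 × 1.105² / (π² × 7.16×10^10) = 2.937×10^-7 m⁴
I_req = 2.937×10^5 mm⁴
Rectangle, weak axis: I_min = h·b³/12 with h = 134 mm fixed  ⇒  b = (12I/h)^(1/3) = 29.7 mm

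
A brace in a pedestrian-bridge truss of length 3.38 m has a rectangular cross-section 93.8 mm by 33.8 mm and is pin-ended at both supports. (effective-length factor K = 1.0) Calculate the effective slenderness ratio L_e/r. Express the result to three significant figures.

λ ≈ 346

For a rectangle r_min = b/√12 = 33.8/√12 = 9.757 mm
L_e = K·L = 1 × 3.38 m = 3.380 m = 3380.0 mm
λ = L_e / r_min = 3380.0 / 9.757 = 346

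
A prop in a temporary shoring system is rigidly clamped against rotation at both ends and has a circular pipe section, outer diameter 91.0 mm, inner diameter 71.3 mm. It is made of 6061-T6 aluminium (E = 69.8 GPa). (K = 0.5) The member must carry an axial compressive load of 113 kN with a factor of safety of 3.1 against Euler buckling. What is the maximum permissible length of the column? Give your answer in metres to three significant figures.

d_o = 91.0 mm, d_i = 71.3 mm
I = π(d_o⁴ − d_i⁴)/64 = π(91.0⁴ − 71.30⁴)/64 = 2.098×10^6 mm⁴
I = 2.098×10^-6 m⁴
Required critical load P_cr = n·P = 3.1 × 113 = 350.3 kN = 3.503×10^5 N
From P_cr = π²EI/(K·L)²:  L = (1/K)·√(π²EI/P_cr) = (1/0.5)·√(π²×6.98×10^10×2.098×10^-6/3.503×10^5)
L = 4.06 m

L_max ≈ 4.06 m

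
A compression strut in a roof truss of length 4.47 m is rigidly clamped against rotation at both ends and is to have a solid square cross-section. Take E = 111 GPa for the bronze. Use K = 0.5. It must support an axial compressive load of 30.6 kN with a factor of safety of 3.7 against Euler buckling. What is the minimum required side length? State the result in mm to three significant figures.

Required P_cr = n·P = 3.7 × 30.6 = 113.2 kN
L_e = K·L = 0.5 × 4.47 = 2.235 m
Required I = P_cr·L_e²/(π²E) = 1.132×10^5 × 2.235² / (π² × 1.11×10^11) = 5.162×10^-7 m⁴
I_req = 5.162×10^5 mm⁴
Solid square: I = a⁴/12  ⇒  a = (12I)^(1/4) = (12×5.162×10^5)^(1/4) = 49.9 mm

a ≈ 49.9 mm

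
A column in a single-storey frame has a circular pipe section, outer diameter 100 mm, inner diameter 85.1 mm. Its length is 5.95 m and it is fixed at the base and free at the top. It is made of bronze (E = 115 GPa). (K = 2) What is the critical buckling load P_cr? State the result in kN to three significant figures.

P_cr ≈ 18.7 kN

d_o = 100 mm, d_i = 85.1 mm
I = π(d_o⁴ − d_i⁴)/64 = π(100⁴ − 85.10⁴)/64 = 2.334×10^6 mm⁴
I = 2.334×10^6 mm⁴ = 2.334×10^-6 m⁴
Effective length L_e = K·L = 2 × 5.95 = 11.90 m
P_cr = π²EI / L_e² = π² × 115×10⁹ × 2.334×10^-6 / 11.90² = 1.871×10^4 N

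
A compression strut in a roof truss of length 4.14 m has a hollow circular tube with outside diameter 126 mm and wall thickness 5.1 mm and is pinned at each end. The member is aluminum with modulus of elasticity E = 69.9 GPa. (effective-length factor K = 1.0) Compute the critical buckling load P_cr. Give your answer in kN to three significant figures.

Inner diameter d_i = 126 − 2×5.1 = 115.8 mm
I = π(d_o⁴ − d_i⁴)/64 = π(126⁴ − 115.8⁴)/64 = 3.546×10^6 mm⁴
I = 3.546×10^6 mm⁴ = 3.546×10^-6 m⁴
Effective length L_e = K·L = 1 × 4.14 = 4.140 m
P_cr = π²EI / L_e² = π² × 69.9×10⁹ × 3.546×10^-6 / 4.140² = 1.427×10^5 N

P_cr ≈ 143 kN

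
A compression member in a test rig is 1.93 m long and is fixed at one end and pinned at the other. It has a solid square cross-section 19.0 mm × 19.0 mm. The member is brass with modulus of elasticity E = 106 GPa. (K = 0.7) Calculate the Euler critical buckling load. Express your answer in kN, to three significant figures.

I = a⁴/12 = 19.0⁴/12 = 1.086×10^4 mm⁴
I = 1.086×10^4 mm⁴ = 1.086×10^-8 m⁴
Effective length L_e = K·L = 0.7 × 1.93 = 1.351 m
P_cr = π²EI / L_e² = π² × 106×10⁹ × 1.086×10^-8 / 1.351² = 6.225×10^3 N

P_cr ≈ 6.22 kN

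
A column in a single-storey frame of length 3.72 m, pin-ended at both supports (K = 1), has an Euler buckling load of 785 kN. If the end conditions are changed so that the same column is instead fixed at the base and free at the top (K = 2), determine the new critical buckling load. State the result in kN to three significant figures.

P_cr ∝ 1/K², so P_cr,new = P_cr,old × (K_old/K_new)² = 785 × (1/2)²
= 785 × 0.2500 = 196 kN

P_cr ≈ 196 kN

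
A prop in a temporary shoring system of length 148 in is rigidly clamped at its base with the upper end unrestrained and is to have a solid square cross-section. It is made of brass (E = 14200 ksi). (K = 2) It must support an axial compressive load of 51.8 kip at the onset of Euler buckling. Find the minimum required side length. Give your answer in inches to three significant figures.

L_e = K·L = 2 × 148 = 296.0 in
Required I = P_cr·L_e²/(π²E) = 5.180×10^4 × 296.0² / (π² × 1.42×10^7) = 32.38 in⁴
Solid square: I = a⁴/12  ⇒  a = (12I)^(1/4) = (12×32.38)^(1/4) = 4.44 in

a ≈ 4.44 in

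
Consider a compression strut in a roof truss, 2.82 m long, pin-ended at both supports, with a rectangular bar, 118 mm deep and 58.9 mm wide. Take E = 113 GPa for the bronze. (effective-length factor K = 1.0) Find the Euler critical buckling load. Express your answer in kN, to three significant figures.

P_cr ≈ 282 kN

Buckling occurs about the weak axis: I_min = h·b³/12 with b = 58.9 mm (the shorter side).
I_min = 118×58.9³/12 = 2.009×10^6 mm⁴
I = 2.009×10^6 mm⁴ = 2.009×10^-6 m⁴
Effective length L_e = K·L = 1 × 2.82 = 2.820 m
P_cr = π²EI / L_e² = π² × 113×10⁹ × 2.009×10^-6 / 2.820² = 2.818×10^5 N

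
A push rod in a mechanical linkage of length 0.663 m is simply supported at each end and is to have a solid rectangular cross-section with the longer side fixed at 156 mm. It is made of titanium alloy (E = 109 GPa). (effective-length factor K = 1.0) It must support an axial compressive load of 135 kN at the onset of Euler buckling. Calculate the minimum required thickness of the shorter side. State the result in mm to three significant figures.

L_e = K·L = 1 × 0.663 = 0.6630 m
Required I = P_cr·L_e²/(π²E) = 1.350×10^5 × 0.6630² / (π² × 1.09×10^11) = 5.516×10^-8 m⁴
I_req = 5.516×10^4 mm⁴
Rectangle, weak axis: I_min = h·b³/12 with h = 156 mm fixed  ⇒  b = (12I/h)^(1/3) = 16.2 mm

b ≈ 16.2 mm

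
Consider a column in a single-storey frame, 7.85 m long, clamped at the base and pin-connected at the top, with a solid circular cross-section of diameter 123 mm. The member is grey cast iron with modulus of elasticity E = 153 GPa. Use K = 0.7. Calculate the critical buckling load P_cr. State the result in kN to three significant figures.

I = πd⁴/64 = π×123⁴/64 = 1.124×10^7 mm⁴
I = 1.124×10^7 mm⁴ = 1.124×10^-5 m⁴
Effective length L_e = K·L = 0.7 × 7.85 = 5.495 m
P_cr = π²EI / L_e² = π² × 153×10⁹ × 1.124×10^-5 / 5.495² = 5.619×10^5 N

P_cr ≈ 562 kN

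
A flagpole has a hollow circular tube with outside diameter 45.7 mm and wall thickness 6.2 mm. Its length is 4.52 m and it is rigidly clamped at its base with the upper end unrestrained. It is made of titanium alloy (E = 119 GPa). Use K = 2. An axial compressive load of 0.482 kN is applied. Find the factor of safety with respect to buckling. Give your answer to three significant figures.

n ≈ 4.58

Inner diameter d_i = 45.7 − 2×6.2 = 33.30 mm
I = π(d_o⁴ − d_i⁴)/64 = π(45.7⁴ − 33.30⁴)/64 = 1.537×10^5 mm⁴
I = 1.537×10^5 mm⁴ = 1.537×10^-7 m⁴
Effective length L_e = K·L = 2 × 4.52 = 9.040 m
P_cr = π²EI / L_e² = π² × 119×10⁹ × 1.537×10^-7 / 9.040² = 2.210×10^3 N
Factor of safety n = P_cr / P = 2.2096 / 0.482 = 4.58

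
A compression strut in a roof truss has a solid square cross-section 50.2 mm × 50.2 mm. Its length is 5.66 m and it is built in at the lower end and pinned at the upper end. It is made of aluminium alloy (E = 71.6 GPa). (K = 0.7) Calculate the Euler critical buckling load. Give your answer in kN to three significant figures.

I = a⁴/12 = 50.2⁴/12 = 5.292×10^5 mm⁴
I = 5.292×10^5 mm⁴ = 5.292×10^-7 m⁴
Effective length L_e = K·L = 0.7 × 5.66 = 3.962 m
P_cr = π²EI / L_e² = π² × 71.6×10⁹ × 5.292×10^-7 / 3.962² = 2.382×10^4 N

P_cr ≈ 23.8 kN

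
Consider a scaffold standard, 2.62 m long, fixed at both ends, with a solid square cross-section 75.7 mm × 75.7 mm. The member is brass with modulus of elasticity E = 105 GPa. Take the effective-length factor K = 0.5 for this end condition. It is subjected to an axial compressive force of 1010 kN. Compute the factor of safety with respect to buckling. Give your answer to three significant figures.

n ≈ 1.64

I = a⁴/12 = 75.7⁴/12 = 2.737×10^6 mm⁴
I = 2.737×10^6 mm⁴ = 2.737×10^-6 m⁴
Effective length L_e = K·L = 0.5 × 2.62 = 1.310 m
P_cr = π²EI / L_e² = π² × 105×10⁹ × 2.737×10^-6 / 1.310² = 1.653×10^6 N
Factor of safety n = P_cr / P = 1652.5 / 1010 = 1.64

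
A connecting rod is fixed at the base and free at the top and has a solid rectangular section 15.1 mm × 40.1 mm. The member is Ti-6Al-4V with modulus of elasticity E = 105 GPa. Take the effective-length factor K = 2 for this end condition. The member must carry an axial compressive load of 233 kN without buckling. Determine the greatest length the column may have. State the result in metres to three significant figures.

Buckling occurs about the weak axis: I_min = h·b³/12 with b = 15.1 mm (the shorter side).
I_min = 40.1×15.1³/12 = 1.151×10^4 mm⁴
I = 1.151×10^-8 m⁴
At the buckling limit P_cr = P = 2.330×10^5 N
From P_cr = π²EI/(K·L)²:  L = (1/K)·√(π²EI/P_cr) = (1/2)·√(π²×1.05×10^11×1.151×10^-8/2.330×10^5)
L = 0.113 m

L_max ≈ 0.113 m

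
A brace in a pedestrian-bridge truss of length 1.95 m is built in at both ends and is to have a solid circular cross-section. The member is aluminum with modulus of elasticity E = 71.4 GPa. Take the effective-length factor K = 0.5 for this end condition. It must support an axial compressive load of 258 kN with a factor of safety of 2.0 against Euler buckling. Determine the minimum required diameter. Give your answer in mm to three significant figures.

d ≈ 61.4 mm

Required P_cr = n·P = 2.0 × 258 = 516.0 kN
L_e = K·L = 0.5 × 1.95 = 0.9750 m
Required I = P_cr·L_e²/(π²E) = 5.160×10^5 × 0.9750² / (π² × 7.14×10^10) = 6.961×10^-7 m⁴
I_req = 6.961×10^5 mm⁴
Solid circle: I = πd⁴/64  ⇒  d = (64I/π)^(1/4) = (64×6.961×10^5/π)^(1/4) = 61.4 mm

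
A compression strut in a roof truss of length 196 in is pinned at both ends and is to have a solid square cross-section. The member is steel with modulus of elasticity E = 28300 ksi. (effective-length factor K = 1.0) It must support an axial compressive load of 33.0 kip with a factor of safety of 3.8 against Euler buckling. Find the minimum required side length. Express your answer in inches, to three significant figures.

a ≈ 3.79 in

Required P_cr = n·P = 3.8 × 33.0 = 125.4 kip
L_e = K·L = 1 × 196 = 196.0 in
Required I = P_cr·L_e²/(π²E) = 1.254×10^5 × 196.0² / (π² × 2.83×10^7) = 17.25 in⁴
Solid square: I = a⁴/12  ⇒  a = (12I)^(1/4) = (12×17.25)^(1/4) = 3.79 in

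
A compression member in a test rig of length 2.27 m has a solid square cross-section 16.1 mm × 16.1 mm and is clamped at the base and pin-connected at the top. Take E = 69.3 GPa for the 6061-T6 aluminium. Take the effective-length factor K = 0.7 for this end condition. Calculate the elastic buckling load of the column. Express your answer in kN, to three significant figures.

I = a⁴/12 = 16.1⁴/12 = 5.599×10^3 mm⁴
I = 5.599×10^3 mm⁴ = 5.599×10^-9 m⁴
Effective length L_e = K·L = 0.7 × 2.27 = 1.589 m
P_cr = π²EI / L_e² = π² × 69.3×10⁹ × 5.599×10^-9 / 1.589² = 1.517×10^3 N

P_cr ≈ 1.52 kN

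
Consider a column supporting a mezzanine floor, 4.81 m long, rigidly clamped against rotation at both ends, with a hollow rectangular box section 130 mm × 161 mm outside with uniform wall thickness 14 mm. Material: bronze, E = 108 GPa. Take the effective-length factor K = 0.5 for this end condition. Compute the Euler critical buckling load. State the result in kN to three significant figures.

Inner dimensions: h_i = 161 − 2×14 = 133.0 mm, b_i = 130 − 2×14 = 102.0 mm
Weak-axis I_min = (h_o·b_o³ − h_i·b_i³)/12 with b_o = 130, b_i = 102.0 mm (shorter outer/inner sides).
I_min = (161×130³ − 133.0×102.0³)/12 = 1.771×10^7 mm⁴
I = 1.771×10^7 mm⁴ = 1.771×10^-5 m⁴
Effective length L_e = K·L = 0.5 × 4.81 = 2.405 m
P_cr = π²EI / L_e² = π² × 108×10⁹ × 1.771×10^-5 / 2.405² = 3.265×10^6 N

P_cr ≈ 3260 kN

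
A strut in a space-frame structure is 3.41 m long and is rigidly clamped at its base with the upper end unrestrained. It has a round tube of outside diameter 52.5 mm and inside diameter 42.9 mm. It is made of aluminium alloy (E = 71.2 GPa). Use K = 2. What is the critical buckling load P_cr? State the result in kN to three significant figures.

P_cr ≈ 3.12 kN

d_o = 52.5 mm, d_i = 42.9 mm
I = π(d_o⁴ − d_i⁴)/64 = π(52.5⁴ − 42.90⁴)/64 = 2.066×10^5 mm⁴
I = 2.066×10^5 mm⁴ = 2.066×10^-7 m⁴
Effective length L_e = K·L = 2 × 3.41 = 6.820 m
P_cr = π²EI / L_e² = π² × 71.2×10⁹ × 2.066×10^-7 / 6.820² = 3.122×10^3 N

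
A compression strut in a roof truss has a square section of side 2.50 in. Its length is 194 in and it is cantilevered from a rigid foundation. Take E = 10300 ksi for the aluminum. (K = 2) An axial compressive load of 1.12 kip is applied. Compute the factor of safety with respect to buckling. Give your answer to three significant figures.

I = a⁴/12 = 2.50⁴/12 = 3.255 in⁴
Effective length L_e = K·L = 2 × 194 = 388.0 in
P_cr = π²EI / L_e² = π² × 10300×10³ × 3.255 / 388.0² = 2.198×10^3 lb
Factor of safety n = P_cr / P = 2.1981 / 1.12 = 1.96

n ≈ 1.96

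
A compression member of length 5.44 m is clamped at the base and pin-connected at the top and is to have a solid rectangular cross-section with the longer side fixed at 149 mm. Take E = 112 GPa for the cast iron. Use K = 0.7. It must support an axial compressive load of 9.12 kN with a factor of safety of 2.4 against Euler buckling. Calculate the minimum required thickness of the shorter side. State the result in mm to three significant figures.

Required P_cr = n·P = 2.4 × 9.12 = 21.89 kN
L_e = K·L = 0.7 × 5.44 = 3.808 m
Required I = P_cr·L_e²/(π²E) = 2.189×10^4 × 3.808² / (π² × 1.12×10^11) = 2.871×10^-7 m⁴
I_req = 2.871×10^5 mm⁴
Rectangle, weak axis: I_min = h·b³/12 with h = 149 mm fixed  ⇒  b = (12I/h)^(1/3) = 28.5 mm

b ≈ 28.5 mm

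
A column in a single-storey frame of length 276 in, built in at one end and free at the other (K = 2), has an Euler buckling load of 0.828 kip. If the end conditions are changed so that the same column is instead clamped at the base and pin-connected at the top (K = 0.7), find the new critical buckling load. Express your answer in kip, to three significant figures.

P_cr ≈ 6.76 kip

P_cr ∝ 1/K², so P_cr,new = P_cr,old × (K_old/K_new)² = 0.828 × (2/0.7)²
= 0.828 × 8.163 = 6.76 kip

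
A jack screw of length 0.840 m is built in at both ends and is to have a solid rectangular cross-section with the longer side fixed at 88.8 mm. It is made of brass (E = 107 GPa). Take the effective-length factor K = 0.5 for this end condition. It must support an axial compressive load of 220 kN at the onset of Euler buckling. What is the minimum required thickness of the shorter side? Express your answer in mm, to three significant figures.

L_e = K·L = 0.5 × 0.840 = 0.4200 m
Required I = P_cr·L_e²/(π²E) = 2.200×10^5 × 0.4200² / (π² × 1.07×10^11) = 3.675×10^-8 m⁴
I_req = 3.675×10^4 mm⁴
Rectangle, weak axis: I_min = h·b³/12 with h = 88.8 mm fixed  ⇒  b = (12I/h)^(1/3) = 17.1 mm

b ≈ 17.1 mm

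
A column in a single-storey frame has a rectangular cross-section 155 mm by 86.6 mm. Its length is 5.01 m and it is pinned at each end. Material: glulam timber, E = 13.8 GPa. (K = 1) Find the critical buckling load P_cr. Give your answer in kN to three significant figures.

P_cr ≈ 45.5 kN

Buckling occurs about the weak axis: I_min = h·b³/12 with b = 86.6 mm (the shorter side).
I_min = 155×86.6³/12 = 8.389×10^6 mm⁴
I = 8.389×10^6 mm⁴ = 8.389×10^-6 m⁴
Effective length L_e = K·L = 1 × 5.01 = 5.010 m
P_cr = π²EI / L_e² = π² × 13.8×10⁹ × 8.389×10^-6 / 5.010² = 4.552×10^4 N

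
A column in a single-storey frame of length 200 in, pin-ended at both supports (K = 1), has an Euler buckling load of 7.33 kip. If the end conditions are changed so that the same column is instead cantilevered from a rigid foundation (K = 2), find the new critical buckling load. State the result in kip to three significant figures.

P_cr ∝ 1/K², so P_cr,new = P_cr,old × (K_old/K_new)² = 7.33 × (1/2)²
= 7.33 × 0.2500 = 1.83 kip

P_cr ≈ 1.83 kip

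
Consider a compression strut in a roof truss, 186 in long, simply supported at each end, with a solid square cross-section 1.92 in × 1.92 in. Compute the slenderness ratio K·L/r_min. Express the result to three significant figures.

λ ≈ 336

For a square r = a/√12 = 1.92/√12 = 0.5543 in
L_e = K·L = 1 × 186 = 186.0 in
λ = L_e / r_min = 186.00 / 0.5543 = 336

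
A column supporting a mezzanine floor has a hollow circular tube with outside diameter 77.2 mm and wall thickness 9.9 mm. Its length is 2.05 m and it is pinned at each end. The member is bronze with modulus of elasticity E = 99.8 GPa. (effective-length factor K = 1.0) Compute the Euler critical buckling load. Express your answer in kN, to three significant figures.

Inner diameter d_i = 77.2 − 2×9.9 = 57.40 mm
I = π(d_o⁴ − d_i⁴)/64 = π(77.2⁴ − 57.40⁴)/64 = 1.211×10^6 mm⁴
I = 1.211×10^6 mm⁴ = 1.211×10^-6 m⁴
Effective length L_e = K·L = 1 × 2.05 = 2.050 m
P_cr = π²EI / L_e² = π² × 99.8×10⁹ × 1.211×10^-6 / 2.050² = 2.838×10^5 N

P_cr ≈ 284 kN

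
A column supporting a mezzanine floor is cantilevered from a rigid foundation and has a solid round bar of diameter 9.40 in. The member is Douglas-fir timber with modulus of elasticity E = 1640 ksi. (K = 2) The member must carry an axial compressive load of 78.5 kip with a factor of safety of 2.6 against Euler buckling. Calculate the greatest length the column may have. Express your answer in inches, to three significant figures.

I = πd⁴/64 = π×9.40⁴/64 = 383.2 in⁴
Required critical load P_cr = n·P = 2.6 × 78.5 = 204.1 kip = 2.041×10^5 lb
From P_cr = π²EI/(K·L)²:  L = (1/K)·√(π²EI/P_cr) = (1/2)·√(π²×1.64×10^6×383.2/2.041×10^5)
L = 87.2 in

L_max ≈ 87.2 in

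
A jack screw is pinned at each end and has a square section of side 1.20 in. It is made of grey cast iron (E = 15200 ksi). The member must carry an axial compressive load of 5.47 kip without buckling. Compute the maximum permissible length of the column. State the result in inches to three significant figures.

I = a⁴/12 = 1.20⁴/12 = 0.1728 in⁴
At the buckling limit P_cr = P = 5.470×10^3 lb
From P_cr = π²EI/(K·L)²:  L = (1/K)·√(π²EI/P_cr) = (1/1)·√(π²×1.52×10^7×0.1728/5.470×10^3)
L = 68.8 in

L_max ≈ 68.8 in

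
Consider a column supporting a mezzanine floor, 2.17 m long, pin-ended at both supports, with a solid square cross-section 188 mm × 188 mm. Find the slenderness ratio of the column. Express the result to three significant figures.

λ ≈ 40.0

For a square r = a/√12 = 188/√12 = 54.27 mm
L_e = K·L = 1 × 2.17 m = 2.170 m = 2170.0 mm
λ = L_e / r_min = 2170.0 / 54.27 = 40.0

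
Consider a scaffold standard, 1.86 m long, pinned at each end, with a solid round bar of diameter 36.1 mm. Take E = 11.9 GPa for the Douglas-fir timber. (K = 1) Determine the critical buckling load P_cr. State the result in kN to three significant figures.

I = πd⁴/64 = π×36.1⁴/64 = 8.337×10^4 mm⁴
I = 8.337×10^4 mm⁴ = 8.337×10^-8 m⁴
Effective length L_e = K·L = 1 × 1.86 = 1.860 m
P_cr = π²EI / L_e² = π² × 11.9×10⁹ × 8.337×10^-8 / 1.860² = 2.830×10^3 N

P_cr ≈ 2.83 kN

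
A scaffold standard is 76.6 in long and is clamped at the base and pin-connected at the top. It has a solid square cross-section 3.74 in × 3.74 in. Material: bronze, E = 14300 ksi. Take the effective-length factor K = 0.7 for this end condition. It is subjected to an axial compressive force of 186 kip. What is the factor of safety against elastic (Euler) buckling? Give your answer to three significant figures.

I = a⁴/12 = 3.74⁴/12 = 16.30 in⁴
Effective length L_e = K·L = 0.7 × 76.6 = 53.62 in
P_cr = π²EI / L_e² = π² × 14300×10³ × 16.30 / 53.62² = 8.004×10^5 lb
Factor of safety n = P_cr / P = 800.36 / 186 = 4.30

n ≈ 4.30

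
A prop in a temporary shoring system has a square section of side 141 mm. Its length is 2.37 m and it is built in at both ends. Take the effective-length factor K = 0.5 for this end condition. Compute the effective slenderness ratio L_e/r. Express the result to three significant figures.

For a square r = a/√12 = 141/√12 = 40.70 mm
L_e = K·L = 0.5 × 2.37 m = 1.185 m = 1185.0 mm
λ = L_e / r_min = 1185.0 / 40.70 = 29.1

λ ≈ 29.1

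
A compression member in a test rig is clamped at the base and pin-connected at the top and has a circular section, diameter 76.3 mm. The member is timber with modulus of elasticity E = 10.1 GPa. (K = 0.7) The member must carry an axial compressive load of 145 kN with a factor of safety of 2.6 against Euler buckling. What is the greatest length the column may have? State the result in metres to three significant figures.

L_max ≈ 0.947 m

I = πd⁴/64 = π×76.3⁴/64 = 1.664×10^6 mm⁴
I = 1.664×10^-6 m⁴
Required critical load P_cr = n·P = 2.6 × 145 = 377.0 kN = 3.770×10^5 N
From P_cr = π²EI/(K·L)²:  L = (1/K)·√(π²EI/P_cr) = (1/0.7)·√(π²×1.01×10^10×1.664×10^-6/3.770×10^5)
L = 0.947 m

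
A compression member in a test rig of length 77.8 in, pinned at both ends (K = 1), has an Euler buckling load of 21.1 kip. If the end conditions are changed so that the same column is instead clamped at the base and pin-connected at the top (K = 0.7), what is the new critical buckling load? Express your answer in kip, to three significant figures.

P_cr ≈ 43.1 kip

P_cr ∝ 1/K², so P_cr,new = P_cr,old × (K_old/K_new)² = 21.1 × (1/0.7)²
= 21.1 × 2.041 = 43.1 kip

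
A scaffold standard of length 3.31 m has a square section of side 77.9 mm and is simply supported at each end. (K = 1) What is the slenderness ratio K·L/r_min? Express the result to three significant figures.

λ ≈ 147

I = a⁴/12 = 77.9⁴/12 = 3.069×10^6 mm⁴
A = 6.068×10^3 mm²;  r_min = √(I/A) = √(3.069×10^6/6.068×10^3) = 22.49 mm
L_e = K·L = 1 × 3.31 m = 3.310 m = 3310.0 mm
λ = L_e / r_min = 3310.0 / 22.49 = 147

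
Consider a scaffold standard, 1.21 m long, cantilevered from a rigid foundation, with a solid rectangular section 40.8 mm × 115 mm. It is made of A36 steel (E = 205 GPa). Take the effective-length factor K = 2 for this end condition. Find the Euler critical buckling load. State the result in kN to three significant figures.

P_cr ≈ 225 kN

Buckling occurs about the weak axis: I_min = h·b³/12 with b = 40.8 mm (the shorter side).
I_min = 115×40.8³/12 = 6.509×10^5 mm⁴
I = 6.509×10^5 mm⁴ = 6.509×10^-7 m⁴
Effective length L_e = K·L = 2 × 1.21 = 2.420 m
P_cr = π²EI / L_e² = π² × 205×10⁹ × 6.509×10^-7 / 2.420² = 2.249×10^5 N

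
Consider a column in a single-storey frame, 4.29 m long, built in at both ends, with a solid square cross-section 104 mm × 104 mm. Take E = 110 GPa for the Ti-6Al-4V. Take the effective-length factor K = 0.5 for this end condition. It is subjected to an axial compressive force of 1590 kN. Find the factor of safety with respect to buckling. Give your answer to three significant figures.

I = a⁴/12 = 104⁴/12 = 9.749×10^6 mm⁴
I = 9.749×10^6 mm⁴ = 9.749×10^-6 m⁴
Effective length L_e = K·L = 0.5 × 4.29 = 2.145 m
P_cr = π²EI / L_e² = π² × 110×10⁹ × 9.749×10^-6 / 2.145² = 2.300×10^6 N
Factor of safety n = P_cr / P = 2300.3 / 1590 = 1.45

n ≈ 1.45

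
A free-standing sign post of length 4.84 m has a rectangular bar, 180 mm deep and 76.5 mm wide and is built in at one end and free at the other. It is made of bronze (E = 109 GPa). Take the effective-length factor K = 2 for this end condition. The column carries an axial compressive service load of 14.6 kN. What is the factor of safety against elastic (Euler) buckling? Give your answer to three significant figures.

n ≈ 5.28

Buckling occurs about the weak axis: I_min = h·b³/12 with b = 76.5 mm (the shorter side).
I_min = 180×76.5³/12 = 6.715×10^6 mm⁴
I = 6.715×10^6 mm⁴ = 6.715×10^-6 m⁴
Effective length L_e = K·L = 2 × 4.84 = 9.680 m
P_cr = π²EI / L_e² = π² × 109×10⁹ × 6.715×10^-6 / 9.680² = 7.710×10^4 N
Factor of safety n = P_cr / P = 77.099 / 14.6 = 5.28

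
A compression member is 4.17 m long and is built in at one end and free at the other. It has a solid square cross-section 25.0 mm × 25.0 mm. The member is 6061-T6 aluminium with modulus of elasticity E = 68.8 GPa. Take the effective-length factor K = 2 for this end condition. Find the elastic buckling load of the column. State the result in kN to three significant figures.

I = a⁴/12 = 25.0⁴/12 = 3.255×10^4 mm⁴
I = 3.255×10^4 mm⁴ = 3.255×10^-8 m⁴
Effective length L_e = K·L = 2 × 4.17 = 8.340 m
P_cr = π²EI / L_e² = π² × 68.8×10⁹ × 3.255×10^-8 / 8.340² = 317.8 N

P_cr ≈ 0.318 kN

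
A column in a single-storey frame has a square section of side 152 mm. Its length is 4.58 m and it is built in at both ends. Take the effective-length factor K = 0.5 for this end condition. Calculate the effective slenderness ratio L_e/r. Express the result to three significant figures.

λ ≈ 52.2

For a square r = a/√12 = 152/√12 = 43.88 mm
L_e = K·L = 0.5 × 4.58 m = 2.290 m = 2290.0 mm
λ = L_e / r_min = 2290.0 / 43.88 = 52.2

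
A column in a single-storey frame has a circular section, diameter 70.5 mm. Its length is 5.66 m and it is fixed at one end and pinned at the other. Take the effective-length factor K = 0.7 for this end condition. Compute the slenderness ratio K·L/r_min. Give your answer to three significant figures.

λ ≈ 225

I = πd⁴/64 = π×70.5⁴/64 = 1.213×10^6 mm⁴
A = 3.904×10^3 mm²;  r_min = √(I/A) = √(1.213×10^6/3.904×10^3) = 17.62 mm
L_e = K·L = 0.7 × 5.66 m = 3.962 m = 3962.0 mm
λ = L_e / r_min = 3962.0 / 17.62 = 225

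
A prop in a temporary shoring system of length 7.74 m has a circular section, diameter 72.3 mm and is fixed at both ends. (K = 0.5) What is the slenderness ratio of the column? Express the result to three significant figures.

λ ≈ 214

For a solid circle r = d/4 = 72.3/4 = 18.08 mm
L_e = K·L = 0.5 × 7.74 m = 3.870 m = 3870.0 mm
λ = L_e / r_min = 3870.0 / 18.08 = 214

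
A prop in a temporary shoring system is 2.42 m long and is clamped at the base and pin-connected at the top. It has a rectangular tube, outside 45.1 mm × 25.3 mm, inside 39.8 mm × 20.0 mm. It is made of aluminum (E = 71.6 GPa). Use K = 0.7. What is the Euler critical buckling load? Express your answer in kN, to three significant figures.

P_cr ≈ 8.45 kN

Weak-axis I_min = (h_o·b_o³ − h_i·b_i³)/12 with b_o = 25.3, b_i = 20.00 mm (shorter outer/inner sides).
I_min = (45.1×25.3³ − 39.80×20.00³)/12 = 3.433×10^4 mm⁴
I = 3.433×10^4 mm⁴ = 3.433×10^-8 m⁴
Effective length L_e = K·L = 0.7 × 2.42 = 1.694 m
P_cr = π²EI / L_e² = π² × 71.6×10⁹ × 3.433×10^-8 / 1.694² = 8.454×10^3 N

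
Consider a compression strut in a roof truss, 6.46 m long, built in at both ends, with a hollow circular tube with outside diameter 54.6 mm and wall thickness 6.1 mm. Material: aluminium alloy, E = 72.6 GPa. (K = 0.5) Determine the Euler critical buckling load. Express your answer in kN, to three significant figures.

P_cr ≈ 19.1 kN

Inner diameter d_i = 54.6 − 2×6.1 = 42.40 mm
I = π(d_o⁴ − d_i⁴)/64 = π(54.6⁴ − 42.40⁴)/64 = 2.776×10^5 mm⁴
I = 2.776×10^5 mm⁴ = 2.776×10^-7 m⁴
Effective length L_e = K·L = 0.5 × 6.46 = 3.230 m
P_cr = π²EI / L_e² = π² × 72.6×10⁹ × 2.776×10^-7 / 3.230² = 1.907×10^4 N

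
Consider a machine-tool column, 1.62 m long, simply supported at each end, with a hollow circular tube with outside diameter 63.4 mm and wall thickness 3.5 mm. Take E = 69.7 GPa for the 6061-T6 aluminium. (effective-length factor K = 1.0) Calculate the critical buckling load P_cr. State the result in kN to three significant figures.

Inner diameter d_i = 63.4 − 2×3.5 = 56.40 mm
I = π(d_o⁴ − d_i⁴)/64 = π(63.4⁴ − 56.40⁴)/64 = 2.964×10^5 mm⁴
I = 2.964×10^5 mm⁴ = 2.964×10^-7 m⁴
Effective length L_e = K·L = 1 × 1.62 = 1.620 m
P_cr = π²EI / L_e² = π² × 69.7×10⁹ × 2.964×10^-7 / 1.620² = 7.769×10^4 N

P_cr ≈ 77.7 kN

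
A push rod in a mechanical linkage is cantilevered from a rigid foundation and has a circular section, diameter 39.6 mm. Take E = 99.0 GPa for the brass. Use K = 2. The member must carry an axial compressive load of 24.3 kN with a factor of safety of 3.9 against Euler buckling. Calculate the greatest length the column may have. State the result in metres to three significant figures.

I = πd⁴/64 = π×39.6⁴/64 = 1.207×10^5 mm⁴
I = 1.207×10^-7 m⁴
Required critical load P_cr = n·P = 3.9 × 24.3 = 94.77 kN = 9.477×10^4 N
From P_cr = π²EI/(K·L)²:  L = (1/K)·√(π²EI/P_cr) = (1/2)·√(π²×9.90×10^10×1.207×10^-7/9.477×10^4)
L = 0.558 m

L_max ≈ 0.558 m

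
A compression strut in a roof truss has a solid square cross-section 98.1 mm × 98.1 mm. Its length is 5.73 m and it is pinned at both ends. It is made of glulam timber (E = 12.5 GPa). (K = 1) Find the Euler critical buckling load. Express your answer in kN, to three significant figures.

P_cr ≈ 29.0 kN

I = a⁴/12 = 98.1⁴/12 = 7.718×10^6 mm⁴
I = 7.718×10^6 mm⁴ = 7.718×10^-6 m⁴
Effective length L_e = K·L = 1 × 5.73 = 5.730 m
P_cr = π²EI / L_e² = π² × 12.5×10⁹ × 7.718×10^-6 / 5.730² = 2.900×10^4 N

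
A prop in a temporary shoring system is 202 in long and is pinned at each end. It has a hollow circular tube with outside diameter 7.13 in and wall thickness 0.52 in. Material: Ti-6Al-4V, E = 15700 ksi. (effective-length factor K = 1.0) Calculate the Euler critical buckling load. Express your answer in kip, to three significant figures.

Inner diameter d_i = 7.13 − 2×0.52 = 6.090 in
I = π(d_o⁴ − d_i⁴)/64 = π(7.13⁴ − 6.090⁴)/64 = 59.34 in⁴
Effective length L_e = K·L = 1 × 202 = 202.0 in
P_cr = π²EI / L_e² = π² × 15700×10³ × 59.34 / 202.0² = 2.253×10^5 lb

P_cr ≈ 225 kip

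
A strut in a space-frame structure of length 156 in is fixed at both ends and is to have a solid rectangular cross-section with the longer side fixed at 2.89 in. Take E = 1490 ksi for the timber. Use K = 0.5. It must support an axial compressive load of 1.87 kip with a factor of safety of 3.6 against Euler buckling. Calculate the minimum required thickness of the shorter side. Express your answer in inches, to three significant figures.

Required P_cr = n·P = 3.6 × 1.87 = 6.732 kip
L_e = K·L = 0.5 × 156 = 78.00 in
Required I = P_cr·L_e²/(π²E) = 6.732×10^3 × 78.00² / (π² × 1.49×10^6) = 2.785 in⁴
Rectangle, weak axis: I_min = h·b³/12 with h = 2.89 in fixed  ⇒  b = (12I/h)^(1/3) = 2.26 in

b ≈ 2.26 in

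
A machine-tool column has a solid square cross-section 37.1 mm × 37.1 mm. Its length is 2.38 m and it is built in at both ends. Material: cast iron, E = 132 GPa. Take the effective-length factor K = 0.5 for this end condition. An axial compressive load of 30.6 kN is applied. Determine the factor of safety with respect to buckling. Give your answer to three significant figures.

n ≈ 4.75

I = a⁴/12 = 37.1⁴/12 = 1.579×10^5 mm⁴
I = 1.579×10^5 mm⁴ = 1.579×10^-7 m⁴
Effective length L_e = K·L = 0.5 × 2.38 = 1.190 m
P_cr = π²EI / L_e² = π² × 132×10⁹ × 1.579×10^-7 / 1.190² = 1.452×10^5 N
Factor of safety n = P_cr / P = 145.24 / 30.6 = 4.75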